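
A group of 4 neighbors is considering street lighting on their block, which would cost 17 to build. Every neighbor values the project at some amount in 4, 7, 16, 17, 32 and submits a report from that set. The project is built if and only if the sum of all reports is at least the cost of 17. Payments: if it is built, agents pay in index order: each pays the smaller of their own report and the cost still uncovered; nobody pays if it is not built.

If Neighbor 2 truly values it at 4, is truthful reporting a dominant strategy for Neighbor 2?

Check each profile of the others' reports and compare truth against every alternative report.
Others report (4, 4, 4): truth gives 0, best alternative gives -3.
Others report (4, 4, 7): truth gives 0, best alternative gives -3.
Others report (4, 4, 16): truth gives 0, best alternative gives -3.
Others report (4, 4, 17): truth gives 0, best alternative gives -3.
Others report (4, 4, 32): truth gives 0, best alternative gives -3.
Others report (4, 7, 4): truth gives 0, best alternative gives -3.
(Remaining 119 profiles checked similarly; truth is weakly best in each.)
In every case the truthful report is at least as good as any alternative, so it is a dominant strategy.

Yes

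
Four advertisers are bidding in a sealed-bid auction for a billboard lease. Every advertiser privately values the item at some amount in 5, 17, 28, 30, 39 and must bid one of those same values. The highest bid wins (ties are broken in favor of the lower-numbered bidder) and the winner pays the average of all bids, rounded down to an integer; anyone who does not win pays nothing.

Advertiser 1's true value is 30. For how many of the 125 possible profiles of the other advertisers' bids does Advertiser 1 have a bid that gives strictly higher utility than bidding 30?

Others bid (5, 5, 5): truth gives 19; bid 5 gives 25 > 19. Violating.
Others bid (5, 5, 17): truth gives 16; bid 17 gives 19 > 16. Violating.
Others bid (5, 5, 28): truth gives 13; bid 28 gives 14 > 13. Violating.
Others bid (5, 5, 39): truth gives 0; bid 39 gives 8 > 0. Violating.
Others bid (5, 5, 30): truth gives 13; no alternative beats it.
Others bid (5, 17, 30): truth gives 10; no alternative beats it.
(Checking all 125 profiles: 44 have a profitable deviation, 81 do not.)

44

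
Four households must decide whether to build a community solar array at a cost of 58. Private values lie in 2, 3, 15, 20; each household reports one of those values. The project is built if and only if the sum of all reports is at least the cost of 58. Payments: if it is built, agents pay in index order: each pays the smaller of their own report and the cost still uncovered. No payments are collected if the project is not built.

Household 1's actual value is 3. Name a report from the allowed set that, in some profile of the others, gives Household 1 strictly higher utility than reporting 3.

2

Suppose Household 2 reports 20, Household 3 reports 20 and Household 4 reports 20.
Report 3: project built, pays 3, utility 3 - 3 = 0.
Report 2: project built, pays 2, utility 3 - 2 = 1.
So reporting 2 beats truth here (1 > 0).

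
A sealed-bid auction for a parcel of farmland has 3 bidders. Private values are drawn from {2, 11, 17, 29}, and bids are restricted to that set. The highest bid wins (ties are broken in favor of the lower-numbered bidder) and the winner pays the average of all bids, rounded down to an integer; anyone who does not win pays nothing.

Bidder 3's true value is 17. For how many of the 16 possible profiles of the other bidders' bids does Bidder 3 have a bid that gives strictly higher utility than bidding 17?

Others bid (2, 2): truth gives 10; bid 11 gives 12 > 10. Violating.
Others bid (2, 17): truth gives 0; bid 29 gives 1 > 0. Violating.
Others bid (17, 2): truth gives 0; bid 29 gives 1 > 0. Violating.
Others bid (2, 11): truth gives 7; no alternative beats it.
Others bid (2, 29): truth gives 0; no alternative beats it.
(Checking all 16 profiles: 3 have a profitable deviation, 13 do not.)

3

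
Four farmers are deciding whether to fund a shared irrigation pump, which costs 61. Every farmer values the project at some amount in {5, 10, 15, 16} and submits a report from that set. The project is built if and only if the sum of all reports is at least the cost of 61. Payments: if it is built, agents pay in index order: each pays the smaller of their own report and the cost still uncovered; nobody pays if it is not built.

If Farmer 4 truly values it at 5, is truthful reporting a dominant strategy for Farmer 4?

Check each profile of the others' reports and compare truth against every alternative report.
Others report (5, 5, 5): truth gives 0, best alternative gives 0.
Others report (5, 5, 10): truth gives 0, best alternative gives 0.
Others report (5, 5, 15): truth gives 0, best alternative gives 0.
Others report (5, 5, 16): truth gives 0, best alternative gives 0.
Others report (5, 10, 5): truth gives 0, best alternative gives 0.
Others report (5, 10, 10): truth gives 0, best alternative gives 0.
(Remaining 58 profiles checked similarly; truth is weakly best in each.)
In every case the truthful report is at least as good as any alternative, so it is a dominant strategy.

Yes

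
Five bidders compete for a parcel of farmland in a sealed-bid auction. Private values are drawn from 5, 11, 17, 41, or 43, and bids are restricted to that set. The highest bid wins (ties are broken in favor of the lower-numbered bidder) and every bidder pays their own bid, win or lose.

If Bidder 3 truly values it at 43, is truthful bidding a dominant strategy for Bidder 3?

No

Consider the case where Bidder 1 bids 5, Bidder 2 bids 5, Bidder 4 bids 5 and Bidder 5 bids 5.
Truthful bid 43: wins, pays 43, utility 43 - 43 = 0.
Bid 11 instead: wins, pays 11, utility 43 - 11 = 32.
Since 32 > 0, bidding 11 is strictly better here, so truthful bidding is not dominant.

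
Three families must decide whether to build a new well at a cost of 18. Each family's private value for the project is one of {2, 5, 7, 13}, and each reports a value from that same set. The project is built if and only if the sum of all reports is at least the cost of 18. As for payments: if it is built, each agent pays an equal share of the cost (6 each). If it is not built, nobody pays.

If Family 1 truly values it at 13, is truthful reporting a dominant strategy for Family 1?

Yes

Check each profile of the others' reports and compare truth against every alternative report.
Others report (2, 5): truth gives 7, best alternative gives 0.
Others report (2, 7): truth gives 7, best alternative gives 0.
Others report (5, 2): truth gives 7, best alternative gives 0.
Others report (5, 5): truth gives 7, best alternative gives 0.
Others report (7, 2): truth gives 7, best alternative gives 0.
Others report (2, 13): truth gives 7, best alternative gives 7.
(Remaining 10 profiles checked similarly; truth is weakly best in each.)
In every case the truthful report is at least as good as any alternative, so it is a dominant strategy.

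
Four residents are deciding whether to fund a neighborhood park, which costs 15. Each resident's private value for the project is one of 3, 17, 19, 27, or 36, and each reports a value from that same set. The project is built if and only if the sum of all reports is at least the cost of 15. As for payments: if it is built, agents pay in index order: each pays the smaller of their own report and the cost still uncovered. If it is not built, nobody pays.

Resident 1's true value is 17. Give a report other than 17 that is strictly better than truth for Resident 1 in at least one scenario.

Suppose Resident 2 reports 3, Resident 3 reports 3 and Resident 4 reports 17.
Report 17: project built, pays 15, utility 17 - 15 = 2.
Report 3: project built, pays 3, utility 17 - 3 = 14.
So reporting 3 beats truth here (14 > 2).

3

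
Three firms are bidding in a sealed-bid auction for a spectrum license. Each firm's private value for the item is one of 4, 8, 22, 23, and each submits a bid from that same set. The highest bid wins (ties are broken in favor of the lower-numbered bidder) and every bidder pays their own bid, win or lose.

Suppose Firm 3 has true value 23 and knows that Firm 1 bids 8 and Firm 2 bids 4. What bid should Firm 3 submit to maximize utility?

22

Bid 4: loses but pays 4, utility -4.
Bid 8: loses but pays 8, utility -8.
Bid 22: wins, pays 22, utility 23 - 22 = 1.
Bid 23: wins, pays 23, utility 23 - 23 = 0.
The best choice is 22 with utility 1.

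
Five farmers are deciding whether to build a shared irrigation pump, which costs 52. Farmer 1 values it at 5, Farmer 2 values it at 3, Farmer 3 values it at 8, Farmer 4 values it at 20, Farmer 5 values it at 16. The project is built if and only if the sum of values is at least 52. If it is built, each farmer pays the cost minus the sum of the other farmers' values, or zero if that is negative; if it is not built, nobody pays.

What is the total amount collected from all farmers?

52

Total value 52 ≥ cost 52, so it is built.
Farmer 1: others sum to 47; max(0, 52 - 47) = 5.
Farmer 2: others sum to 49; max(0, 52 - 49) = 3.
Farmer 3: others sum to 44; max(0, 52 - 44) = 8.
Farmer 4: others sum to 32; max(0, 52 - 32) = 20.
Farmer 5: others sum to 36; max(0, 52 - 36) = 16.
Total collected = 5 + 3 + 8 + 20 + 16 = 52.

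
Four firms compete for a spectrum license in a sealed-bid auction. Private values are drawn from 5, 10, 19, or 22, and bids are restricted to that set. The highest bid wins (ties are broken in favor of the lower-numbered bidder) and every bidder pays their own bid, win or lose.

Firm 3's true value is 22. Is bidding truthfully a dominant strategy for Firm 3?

No

Consider the case where Firm 1 bids 5, Firm 2 bids 5 and Firm 4 bids 5.
Truthful bid 22: wins, pays 22, utility 22 - 22 = 0.
Bid 10 instead: wins, pays 10, utility 22 - 10 = 12.
Since 12 > 0, bidding 10 is strictly better here, so truthful bidding is not dominant.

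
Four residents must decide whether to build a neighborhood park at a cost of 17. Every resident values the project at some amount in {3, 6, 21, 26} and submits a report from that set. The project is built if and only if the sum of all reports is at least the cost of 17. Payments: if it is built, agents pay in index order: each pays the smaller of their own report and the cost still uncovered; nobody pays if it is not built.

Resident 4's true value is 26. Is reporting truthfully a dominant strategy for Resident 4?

Check each profile of the others' reports and compare truth against every alternative report.
Others report (3, 3, 21): truth gives 26, best alternative gives 26.
Others report (3, 3, 26): truth gives 26, best alternative gives 26.
Others report (3, 6, 21): truth gives 26, best alternative gives 26.
Others report (3, 6, 26): truth gives 26, best alternative gives 26.
Others report (3, 21, 3): truth gives 26, best alternative gives 26.
Others report (3, 21, 6): truth gives 26, best alternative gives 26.
(Remaining 58 profiles checked similarly; truth is weakly best in each.)
In every case the truthful report is at least as good as any alternative, so it is a dominant strategy.

Yes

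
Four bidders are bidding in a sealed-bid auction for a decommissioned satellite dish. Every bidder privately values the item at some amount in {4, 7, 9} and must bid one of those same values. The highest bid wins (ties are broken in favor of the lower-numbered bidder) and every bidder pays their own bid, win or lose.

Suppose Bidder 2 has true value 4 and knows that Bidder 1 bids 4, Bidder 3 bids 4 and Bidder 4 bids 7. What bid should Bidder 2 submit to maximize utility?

Bid 4: loses but pays 4, utility -4.
Bid 7: wins, pays 7, utility 4 - 7 = -3.
Bid 9: wins, pays 9, utility 4 - 9 = -5.
The best choice is 7 with utility -3.

7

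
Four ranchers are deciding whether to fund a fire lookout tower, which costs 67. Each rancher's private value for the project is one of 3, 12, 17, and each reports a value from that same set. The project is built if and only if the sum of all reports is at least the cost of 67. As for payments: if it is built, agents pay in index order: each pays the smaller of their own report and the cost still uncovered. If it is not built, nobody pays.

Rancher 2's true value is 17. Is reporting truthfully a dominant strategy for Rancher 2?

Check each profile of the others' reports and compare truth against every alternative report.
Others report (3, 3, 3): truth gives 0, best alternative gives 0.
Others report (3, 3, 12): truth gives 0, best alternative gives 0.
Others report (3, 3, 17): truth gives 0, best alternative gives 0.
Others report (3, 12, 3): truth gives 0, best alternative gives 0.
Others report (3, 12, 12): truth gives 0, best alternative gives 0.
Others report (3, 12, 17): truth gives 0, best alternative gives 0.
(Remaining 21 profiles checked similarly; truth is weakly best in each.)
In every case the truthful report is at least as good as any alternative, so it is a dominant strategy.

Yes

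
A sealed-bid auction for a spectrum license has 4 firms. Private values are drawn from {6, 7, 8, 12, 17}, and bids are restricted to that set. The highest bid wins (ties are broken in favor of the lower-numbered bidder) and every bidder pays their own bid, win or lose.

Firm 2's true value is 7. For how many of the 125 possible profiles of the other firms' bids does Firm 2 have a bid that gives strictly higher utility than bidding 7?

121

Others bid (6, 6, 8): truth gives -7; bid 8 gives -1 > -7. Violating.
Others bid (6, 6, 12): truth gives -7; bid 12 gives -5 > -7. Violating.
Others bid (6, 6, 17): truth gives -7; bid 6 gives -6 > -7. Violating.
Others bid (6, 7, 8): truth gives -7; bid 8 gives -1 > -7. Violating.
Others bid (6, 6, 6): truth gives 0; no alternative beats it.
Others bid (6, 6, 7): truth gives 0; no alternative beats it.
(Checking all 125 profiles: 121 have a profitable deviation, 4 do not.)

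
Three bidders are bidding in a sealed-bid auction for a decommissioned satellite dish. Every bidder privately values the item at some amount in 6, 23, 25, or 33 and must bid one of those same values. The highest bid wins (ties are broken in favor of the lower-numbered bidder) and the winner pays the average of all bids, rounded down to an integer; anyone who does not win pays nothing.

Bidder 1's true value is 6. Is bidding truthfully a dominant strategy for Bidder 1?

Check each profile of the others' bids and compare truth against every alternative bid.
Others bid (23, 23): truth gives 0, best alternative gives -17.
Others bid (6, 23): truth gives 0, best alternative gives -11.
Others bid (23, 6): truth gives 0, best alternative gives -11.
Others bid (6, 6): truth gives 0, best alternative gives -5.
Others bid (6, 25): truth gives 0, best alternative gives 0.
Others bid (6, 33): truth gives 0, best alternative gives 0.
(Remaining 10 profiles checked similarly; truth is weakly best in each.)
In every case the truthful bid is at least as good as any alternative, so it is a dominant strategy.

Yes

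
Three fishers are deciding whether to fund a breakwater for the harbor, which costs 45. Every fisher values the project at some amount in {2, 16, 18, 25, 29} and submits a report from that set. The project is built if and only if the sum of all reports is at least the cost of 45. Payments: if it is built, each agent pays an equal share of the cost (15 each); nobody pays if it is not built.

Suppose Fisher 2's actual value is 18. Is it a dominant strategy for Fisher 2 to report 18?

Consider the case where Fisher 1 reports 2 and Fisher 3 reports 16.
Truthful report 18: project not built, utility 0.
Report 29 instead: project built, pays 15, utility 18 - 15 = 3.
Since 3 > 0, reporting 29 is strictly better here, so truthful reporting is not dominant.

No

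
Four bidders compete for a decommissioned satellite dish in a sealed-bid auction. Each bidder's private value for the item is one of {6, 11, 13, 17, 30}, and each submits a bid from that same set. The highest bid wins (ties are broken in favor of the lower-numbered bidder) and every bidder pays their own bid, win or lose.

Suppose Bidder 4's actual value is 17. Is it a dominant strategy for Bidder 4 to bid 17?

Consider the case where Bidder 1 bids 6, Bidder 2 bids 6 and Bidder 3 bids 6.
Truthful bid 17: wins, pays 17, utility 17 - 17 = 0.
Bid 11 instead: wins, pays 11, utility 17 - 11 = 6.
Since 6 > 0, bidding 11 is strictly better here, so truthful bidding is not dominant.

No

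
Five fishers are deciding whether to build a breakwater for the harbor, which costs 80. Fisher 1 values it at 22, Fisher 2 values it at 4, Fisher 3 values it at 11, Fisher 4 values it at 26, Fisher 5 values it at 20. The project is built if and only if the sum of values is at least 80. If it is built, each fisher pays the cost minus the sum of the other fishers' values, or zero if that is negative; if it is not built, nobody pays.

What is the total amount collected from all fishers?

68

Total value 83 ≥ cost 80, so it is built.
Fisher 1: others sum to 61; max(0, 80 - 61) = 19.
Fisher 2: others sum to 79; max(0, 80 - 79) = 1.
Fisher 3: others sum to 72; max(0, 80 - 72) = 8.
Fisher 4: others sum to 57; max(0, 80 - 57) = 23.
Fisher 5: others sum to 63; max(0, 80 - 63) = 17.
Total collected = 19 + 1 + 8 + 23 + 17 = 68.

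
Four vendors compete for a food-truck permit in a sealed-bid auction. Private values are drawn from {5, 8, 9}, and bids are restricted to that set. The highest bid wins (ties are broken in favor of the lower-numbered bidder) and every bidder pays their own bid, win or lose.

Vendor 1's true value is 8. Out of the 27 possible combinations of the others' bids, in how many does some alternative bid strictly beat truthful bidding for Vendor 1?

20

Others bid (5, 5, 5): truth gives 0; bid 5 gives 3 > 0. Violating.
Others bid (5, 5, 9): truth gives -8; bid 9 gives -1 > -8. Violating.
Others bid (5, 8, 9): truth gives -8; bid 9 gives -1 > -8. Violating.
Others bid (5, 9, 5): truth gives -8; bid 9 gives -1 > -8. Violating.
Others bid (5, 5, 8): truth gives 0; no alternative beats it.
Others bid (5, 8, 5): truth gives 0; no alternative beats it.
(Checking all 27 profiles: 20 have a profitable deviation, 7 do not.)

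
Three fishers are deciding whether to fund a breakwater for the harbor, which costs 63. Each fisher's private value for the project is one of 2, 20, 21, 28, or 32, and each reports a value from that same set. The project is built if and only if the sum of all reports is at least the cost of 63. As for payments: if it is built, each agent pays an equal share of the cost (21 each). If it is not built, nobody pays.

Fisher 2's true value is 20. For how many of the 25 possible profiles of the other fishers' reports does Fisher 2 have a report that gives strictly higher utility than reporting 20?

11

Others report (20, 28): truth gives -1; report 2 gives 0 > -1. Violating.
Others report (20, 32): truth gives -1; report 2 gives 0 > -1. Violating.
Others report (21, 28): truth gives -1; report 2 gives 0 > -1. Violating.
Others report (21, 32): truth gives -1; report 2 gives 0 > -1. Violating.
Others report (2, 2): truth gives 0; no alternative beats it.
Others report (2, 20): truth gives 0; no alternative beats it.
(Checking all 25 profiles: 11 have a profitable deviation, 14 do not.)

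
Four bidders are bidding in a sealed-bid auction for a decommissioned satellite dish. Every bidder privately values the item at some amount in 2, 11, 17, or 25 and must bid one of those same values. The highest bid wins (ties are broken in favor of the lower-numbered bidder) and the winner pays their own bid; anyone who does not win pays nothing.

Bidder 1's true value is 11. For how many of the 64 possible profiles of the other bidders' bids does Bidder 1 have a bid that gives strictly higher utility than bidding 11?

Others bid (2, 2, 2): truth gives 0; bid 2 gives 9 > 0. Violating.
Others bid (2, 2, 11): truth gives 0; no alternative beats it.
Others bid (2, 2, 17): truth gives 0; no alternative beats it.
(Checking all 64 profiles: 1 has a profitable deviation, 63 do not.)

1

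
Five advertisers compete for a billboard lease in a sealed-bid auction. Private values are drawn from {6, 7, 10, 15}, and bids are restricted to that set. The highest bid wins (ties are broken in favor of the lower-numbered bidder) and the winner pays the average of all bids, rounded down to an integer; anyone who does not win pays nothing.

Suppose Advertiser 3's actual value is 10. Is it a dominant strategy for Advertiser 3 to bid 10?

Consider the case where Advertiser 1 bids 6, Advertiser 2 bids 6, Advertiser 4 bids 6 and Advertiser 5 bids 7.
Truthful bid 10: wins, pays 7, utility 10 - 7 = 3.
Bid 7 instead: wins, pays 6, utility 10 - 6 = 4.
Since 4 > 3, bidding 7 is strictly better here, so truthful bidding is not dominant.

No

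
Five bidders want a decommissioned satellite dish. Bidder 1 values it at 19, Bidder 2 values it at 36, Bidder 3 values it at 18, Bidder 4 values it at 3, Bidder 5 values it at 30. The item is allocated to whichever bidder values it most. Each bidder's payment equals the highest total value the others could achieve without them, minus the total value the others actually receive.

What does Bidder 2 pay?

Bidder 2 has the highest value and receives the item.
Without Bidder 2, the item would go to the next-highest value, 30, so the others could achieve 30.
With Bidder 2 present and winning, the others receive nothing, so their total is 0.
Payment = 30 - 0 = 30.

30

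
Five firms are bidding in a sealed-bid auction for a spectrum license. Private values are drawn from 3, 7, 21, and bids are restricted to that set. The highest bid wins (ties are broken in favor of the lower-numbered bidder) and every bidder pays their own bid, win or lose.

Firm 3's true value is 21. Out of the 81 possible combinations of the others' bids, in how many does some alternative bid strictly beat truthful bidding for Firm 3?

49

Others bid (3, 3, 3, 3): truth gives 0; bid 7 gives 14 > 0. Violating.
Others bid (3, 3, 3, 7): truth gives 0; bid 7 gives 14 > 0. Violating.
Others bid (3, 3, 7, 3): truth gives 0; bid 7 gives 14 > 0. Violating.
Others bid (3, 3, 7, 7): truth gives 0; bid 7 gives 14 > 0. Violating.
Others bid (3, 3, 3, 21): truth gives 0; no alternative beats it.
Others bid (3, 3, 7, 21): truth gives 0; no alternative beats it.
(Checking all 81 profiles: 49 have a profitable deviation, 32 do not.)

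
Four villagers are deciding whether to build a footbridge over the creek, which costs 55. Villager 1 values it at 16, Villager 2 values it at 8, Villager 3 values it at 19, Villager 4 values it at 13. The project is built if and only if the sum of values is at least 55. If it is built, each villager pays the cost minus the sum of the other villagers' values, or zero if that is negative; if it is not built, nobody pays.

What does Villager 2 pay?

7

Total value 56 ≥ cost 55, so the project is built.
The other villagers' values sum to 48.
Cost minus that sum is 55 - 48 = 7.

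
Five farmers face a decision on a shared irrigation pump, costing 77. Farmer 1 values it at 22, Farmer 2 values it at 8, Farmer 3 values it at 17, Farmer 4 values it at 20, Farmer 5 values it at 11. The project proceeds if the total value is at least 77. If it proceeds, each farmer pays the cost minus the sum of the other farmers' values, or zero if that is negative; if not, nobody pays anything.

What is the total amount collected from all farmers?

Total value 78 ≥ cost 77, so it is built.
Farmer 1: others sum to 56; max(0, 77 - 56) = 21.
Farmer 2: others sum to 70; max(0, 77 - 70) = 7.
Farmer 3: others sum to 61; max(0, 77 - 61) = 16.
Farmer 4: others sum to 58; max(0, 77 - 58) = 19.
Farmer 5: others sum to 67; max(0, 77 - 67) = 10.
Total collected = 21 + 7 + 16 + 19 + 10 = 73.

73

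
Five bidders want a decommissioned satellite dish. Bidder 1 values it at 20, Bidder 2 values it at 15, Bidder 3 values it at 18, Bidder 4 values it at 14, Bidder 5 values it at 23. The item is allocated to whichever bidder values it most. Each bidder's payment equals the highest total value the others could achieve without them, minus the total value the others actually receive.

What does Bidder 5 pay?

20

Bidder 5 has the highest value and receives the item.
Without Bidder 5, the item would go to the next-highest value, 20, so the others could achieve 20.
With Bidder 5 present and winning, the others receive nothing, so their total is 0.
Payment = 20 - 0 = 20.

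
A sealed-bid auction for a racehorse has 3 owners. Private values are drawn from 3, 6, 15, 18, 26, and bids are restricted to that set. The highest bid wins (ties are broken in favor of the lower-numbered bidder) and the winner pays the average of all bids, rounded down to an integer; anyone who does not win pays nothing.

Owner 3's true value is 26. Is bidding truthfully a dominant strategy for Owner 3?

No

Consider the case where Owner 1 bids 3 and Owner 2 bids 3.
Truthful bid 26: wins, pays 10, utility 26 - 10 = 16.
Bid 6 instead: wins, pays 4, utility 26 - 4 = 22.
Since 22 > 16, bidding 6 is strictly better here, so truthful bidding is not dominant.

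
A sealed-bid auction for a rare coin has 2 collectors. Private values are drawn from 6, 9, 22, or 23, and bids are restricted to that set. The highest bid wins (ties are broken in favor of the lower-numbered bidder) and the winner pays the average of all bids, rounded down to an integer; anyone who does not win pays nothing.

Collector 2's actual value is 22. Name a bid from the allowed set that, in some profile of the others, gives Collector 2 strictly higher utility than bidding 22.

9

Suppose Collector 1 bids 6.
Bid 22: wins, pays 14, utility 22 - 14 = 8.
Bid 9: wins, pays 7, utility 22 - 7 = 15.
So bidding 9 beats truth here (15 > 8).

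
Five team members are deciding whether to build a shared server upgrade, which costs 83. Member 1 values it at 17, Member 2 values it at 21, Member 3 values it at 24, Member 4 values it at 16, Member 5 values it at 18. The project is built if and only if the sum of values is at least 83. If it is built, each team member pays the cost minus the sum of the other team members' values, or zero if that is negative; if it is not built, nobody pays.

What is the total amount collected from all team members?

Total value 96 ≥ cost 83, so it is built.
Member 1: others sum to 79; max(0, 83 - 79) = 4.
Member 2: others sum to 75; max(0, 83 - 75) = 8.
Member 3: others sum to 72; max(0, 83 - 72) = 11.
Member 4: others sum to 80; max(0, 83 - 80) = 3.
Member 5: others sum to 78; max(0, 83 - 78) = 5.
Total collected = 4 + 8 + 11 + 3 + 5 = 31.

31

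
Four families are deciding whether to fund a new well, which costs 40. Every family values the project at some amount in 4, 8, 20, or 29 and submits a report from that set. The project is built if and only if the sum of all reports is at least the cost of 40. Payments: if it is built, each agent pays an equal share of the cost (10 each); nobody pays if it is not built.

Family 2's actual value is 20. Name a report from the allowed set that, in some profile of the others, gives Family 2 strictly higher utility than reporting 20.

Suppose Family 1 reports 4, Family 3 reports 4 and Family 4 reports 4.
Report 20: project not built, utility 0.
Report 29: project built, pays 10, utility 20 - 10 = 10.
So reporting 29 beats truth here (10 > 0).

29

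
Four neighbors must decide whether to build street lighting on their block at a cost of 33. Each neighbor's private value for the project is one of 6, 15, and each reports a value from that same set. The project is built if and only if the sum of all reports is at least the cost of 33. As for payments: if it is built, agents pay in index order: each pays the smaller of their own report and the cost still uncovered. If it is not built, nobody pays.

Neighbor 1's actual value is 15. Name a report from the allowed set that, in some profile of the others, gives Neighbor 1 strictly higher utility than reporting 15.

Suppose Neighbor 2 reports 6, Neighbor 3 reports 6 and Neighbor 4 reports 15.
Report 15: project built, pays 15, utility 15 - 15 = 0.
Report 6: project built, pays 6, utility 15 - 6 = 9.
So reporting 6 beats truth here (9 > 0).

6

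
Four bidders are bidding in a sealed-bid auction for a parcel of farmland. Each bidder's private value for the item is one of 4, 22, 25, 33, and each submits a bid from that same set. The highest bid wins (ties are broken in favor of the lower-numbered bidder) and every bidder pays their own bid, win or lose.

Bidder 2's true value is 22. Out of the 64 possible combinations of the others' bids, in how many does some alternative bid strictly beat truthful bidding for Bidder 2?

60

Others bid (4, 4, 25): truth gives -22; bid 25 gives -3 > -22. Violating.
Others bid (4, 4, 33): truth gives -22; bid 4 gives -4 > -22. Violating.
Others bid (4, 22, 25): truth gives -22; bid 25 gives -3 > -22. Violating.
Others bid (4, 22, 33): truth gives -22; bid 4 gives -4 > -22. Violating.
Others bid (4, 4, 4): truth gives 0; no alternative beats it.
Others bid (4, 4, 22): truth gives 0; no alternative beats it.
(Checking all 64 profiles: 60 have a profitable deviation, 4 do not.)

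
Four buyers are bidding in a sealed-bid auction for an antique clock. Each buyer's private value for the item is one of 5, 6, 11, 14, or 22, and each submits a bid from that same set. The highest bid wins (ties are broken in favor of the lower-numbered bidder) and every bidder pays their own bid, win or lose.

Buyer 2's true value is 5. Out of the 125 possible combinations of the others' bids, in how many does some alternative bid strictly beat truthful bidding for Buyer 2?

4

Others bid (5, 5, 5): truth gives -5; bid 6 gives -1 > -5. Violating.
Others bid (5, 5, 6): truth gives -5; bid 6 gives -1 > -5. Violating.
Others bid (5, 6, 5): truth gives -5; bid 6 gives -1 > -5. Violating.
Others bid (5, 6, 6): truth gives -5; bid 6 gives -1 > -5. Violating.
Others bid (5, 5, 11): truth gives -5; no alternative beats it.
Others bid (5, 5, 14): truth gives -5; no alternative beats it.
(Checking all 125 profiles: 4 have a profitable deviation, 121 do not.)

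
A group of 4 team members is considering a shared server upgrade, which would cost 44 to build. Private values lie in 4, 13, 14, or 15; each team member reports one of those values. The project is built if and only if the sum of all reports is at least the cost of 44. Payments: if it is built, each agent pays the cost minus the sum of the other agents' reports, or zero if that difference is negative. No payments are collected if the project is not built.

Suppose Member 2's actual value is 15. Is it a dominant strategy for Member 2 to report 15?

Check each profile of the others' reports and compare truth against every alternative report.
Others report (14, 15, 15): truth gives 15, best alternative gives 15.
Others report (15, 14, 15): truth gives 15, best alternative gives 15.
Others report (15, 15, 14): truth gives 15, best alternative gives 15.
Others report (15, 15, 15): truth gives 15, best alternative gives 15.
Others report (13, 15, 15): truth gives 14, best alternative gives 14.
Others report (14, 14, 15): truth gives 14, best alternative gives 14.
(Remaining 58 profiles checked similarly; truth is weakly best in each.)
In every case the truthful report is at least as good as any alternative, so it is a dominant strategy.

Yes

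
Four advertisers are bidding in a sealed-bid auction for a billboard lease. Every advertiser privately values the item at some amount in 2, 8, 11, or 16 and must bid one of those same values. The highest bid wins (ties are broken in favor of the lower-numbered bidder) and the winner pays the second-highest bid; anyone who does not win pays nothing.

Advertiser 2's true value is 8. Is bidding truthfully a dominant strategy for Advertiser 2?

Yes

Check each profile of the others' bids and compare truth against every alternative bid.
Others bid (2, 2, 2): truth gives 6, best alternative gives 6.
Others bid (2, 2, 8): truth gives 0, best alternative gives 0.
Others bid (2, 2, 11): truth gives 0, best alternative gives 0.
Others bid (2, 2, 16): truth gives 0, best alternative gives 0.
Others bid (2, 8, 2): truth gives 0, best alternative gives 0.
Others bid (2, 8, 8): truth gives 0, best alternative gives 0.
(Remaining 58 profiles checked similarly; truth is weakly best in each.)
In every case the truthful bid is at least as good as any alternative, so it is a dominant strategy.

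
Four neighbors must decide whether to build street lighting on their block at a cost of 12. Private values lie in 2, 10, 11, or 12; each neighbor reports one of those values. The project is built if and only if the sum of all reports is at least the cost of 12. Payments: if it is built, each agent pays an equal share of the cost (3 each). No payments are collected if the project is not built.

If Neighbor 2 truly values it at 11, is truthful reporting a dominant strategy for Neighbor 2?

Check each profile of the others' reports and compare truth against every alternative report.
Others report (2, 2, 2): truth gives 8, best alternative gives 8.
Others report (2, 2, 10): truth gives 8, best alternative gives 8.
Others report (2, 2, 11): truth gives 8, best alternative gives 8.
Others report (2, 2, 12): truth gives 8, best alternative gives 8.
Others report (2, 10, 2): truth gives 8, best alternative gives 8.
Others report (2, 10, 10): truth gives 8, best alternative gives 8.
(Remaining 58 profiles checked similarly; truth is weakly best in each.)
In every case the truthful report is at least as good as any alternative, so it is a dominant strategy.

Yes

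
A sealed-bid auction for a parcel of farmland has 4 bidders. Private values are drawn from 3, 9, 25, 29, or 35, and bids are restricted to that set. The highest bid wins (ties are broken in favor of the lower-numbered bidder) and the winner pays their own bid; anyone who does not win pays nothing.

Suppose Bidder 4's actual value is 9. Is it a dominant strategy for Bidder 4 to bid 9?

Check each profile of the others' bids and compare truth against every alternative bid.
Others bid (3, 3, 3): truth gives 0, best alternative gives 0.
Others bid (3, 3, 9): truth gives 0, best alternative gives 0.
Others bid (3, 3, 25): truth gives 0, best alternative gives 0.
Others bid (3, 3, 29): truth gives 0, best alternative gives 0.
Others bid (3, 3, 35): truth gives 0, best alternative gives 0.
Others bid (3, 9, 3): truth gives 0, best alternative gives 0.
(Remaining 119 profiles checked similarly; truth is weakly best in each.)
In every case the truthful bid is at least as good as any alternative, so it is a dominant strategy.

Yes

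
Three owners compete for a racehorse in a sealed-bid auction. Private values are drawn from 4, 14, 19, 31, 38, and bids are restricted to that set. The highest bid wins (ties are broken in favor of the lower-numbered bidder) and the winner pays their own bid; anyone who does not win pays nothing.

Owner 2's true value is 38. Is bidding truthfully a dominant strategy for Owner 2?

Consider the case where Owner 1 bids 4 and Owner 3 bids 4.
Truthful bid 38: wins, pays 38, utility 38 - 38 = 0.
Bid 14 instead: wins, pays 14, utility 38 - 14 = 24.
Since 24 > 0, bidding 14 is strictly better here, so truthful bidding is not dominant.

No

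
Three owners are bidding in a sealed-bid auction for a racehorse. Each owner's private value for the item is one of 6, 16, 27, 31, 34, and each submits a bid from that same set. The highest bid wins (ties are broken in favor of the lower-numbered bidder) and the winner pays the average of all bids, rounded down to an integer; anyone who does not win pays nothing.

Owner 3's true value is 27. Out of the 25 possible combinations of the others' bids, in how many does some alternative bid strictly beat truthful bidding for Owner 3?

7

Others bid (6, 6): truth gives 14; bid 16 gives 18 > 14. Violating.
Others bid (6, 27): truth gives 0; bid 31 gives 6 > 0. Violating.
Others bid (6, 31): truth gives 0; bid 34 gives 4 > 0. Violating.
Others bid (16, 27): truth gives 0; bid 31 gives 3 > 0. Violating.
Others bid (6, 16): truth gives 11; no alternative beats it.
Others bid (6, 34): truth gives 0; no alternative beats it.
(Checking all 25 profiles: 7 have a profitable deviation, 18 do not.)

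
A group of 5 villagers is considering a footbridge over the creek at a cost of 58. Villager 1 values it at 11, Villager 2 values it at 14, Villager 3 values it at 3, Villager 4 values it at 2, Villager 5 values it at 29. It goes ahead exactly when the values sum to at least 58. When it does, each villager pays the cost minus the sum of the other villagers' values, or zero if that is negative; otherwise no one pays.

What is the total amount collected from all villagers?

54

Total value 59 ≥ cost 58, so it is built.
Villager 1: others sum to 48; max(0, 58 - 48) = 10.
Villager 2: others sum to 45; max(0, 58 - 45) = 13.
Villager 3: others sum to 56; max(0, 58 - 56) = 2.
Villager 4: others sum to 57; max(0, 58 - 57) = 1.
Villager 5: others sum to 30; max(0, 58 - 30) = 28.
Total collected = 10 + 13 + 2 + 1 + 28 = 54.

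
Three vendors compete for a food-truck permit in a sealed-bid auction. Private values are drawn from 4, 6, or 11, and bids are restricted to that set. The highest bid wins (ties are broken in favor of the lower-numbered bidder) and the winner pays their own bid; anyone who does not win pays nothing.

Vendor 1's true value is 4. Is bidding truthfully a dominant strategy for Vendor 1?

Yes

Check each profile of the others' bids and compare truth against every alternative bid.
Others bid (4, 4): truth gives 0, best alternative gives -2.
Others bid (4, 6): truth gives 0, best alternative gives -2.
Others bid (6, 4): truth gives 0, best alternative gives -2.
Others bid (6, 6): truth gives 0, best alternative gives -2.
Others bid (4, 11): truth gives 0, best alternative gives 0.
Others bid (6, 11): truth gives 0, best alternative gives 0.
(Remaining 3 profiles checked similarly; truth is weakly best in each.)
In every case the truthful bid is at least as good as any alternative, so it is a dominant strategy.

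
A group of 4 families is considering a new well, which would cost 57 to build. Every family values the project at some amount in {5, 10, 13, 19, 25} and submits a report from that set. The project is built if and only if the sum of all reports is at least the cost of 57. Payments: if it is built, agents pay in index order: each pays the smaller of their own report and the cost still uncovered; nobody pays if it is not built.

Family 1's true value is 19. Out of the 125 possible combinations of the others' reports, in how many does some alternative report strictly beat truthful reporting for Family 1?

56

Others report (5, 19, 25): truth gives 0; report 10 gives 9 > 0. Violating.
Others report (5, 25, 19): truth gives 0; report 10 gives 9 > 0. Violating.
Others report (5, 25, 25): truth gives 0; report 5 gives 14 > 0. Violating.
Others report (10, 10, 25): truth gives 0; report 13 gives 6 > 0. Violating.
Others report (5, 5, 5): truth gives 0; no alternative beats it.
Others report (5, 5, 10): truth gives 0; no alternative beats it.
(Checking all 125 profiles: 56 have a profitable deviation, 69 do not.)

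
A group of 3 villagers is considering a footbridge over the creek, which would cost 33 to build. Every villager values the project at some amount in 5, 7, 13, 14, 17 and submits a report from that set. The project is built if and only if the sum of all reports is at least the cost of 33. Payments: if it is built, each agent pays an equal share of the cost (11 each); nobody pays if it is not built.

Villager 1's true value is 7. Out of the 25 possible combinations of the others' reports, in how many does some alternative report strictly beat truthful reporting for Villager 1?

Others report (13, 13): truth gives -4; report 5 gives 0 > -4. Violating.
Others report (13, 14): truth gives -4; report 5 gives 0 > -4. Violating.
Others report (14, 13): truth gives -4; report 5 gives 0 > -4. Violating.
Others report (5, 5): truth gives 0; no alternative beats it.
Others report (5, 7): truth gives 0; no alternative beats it.
(Checking all 25 profiles: 3 have a profitable deviation, 22 do not.)

3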